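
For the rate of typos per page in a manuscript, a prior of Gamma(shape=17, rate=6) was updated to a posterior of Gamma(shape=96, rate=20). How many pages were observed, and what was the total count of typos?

n = 14 pages with total 79 typos

Gamma–Poisson conjugacy: posterior shape = α + Σxᵢ, posterior rate = β + n.
Matching: Σxᵢ = 96 − 17 = 79 and n = 20 − 6 = 14.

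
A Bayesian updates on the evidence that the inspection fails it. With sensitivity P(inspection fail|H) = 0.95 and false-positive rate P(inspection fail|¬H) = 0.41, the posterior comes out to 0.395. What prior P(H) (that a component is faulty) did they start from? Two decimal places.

P(H) = 0.22

Bayes' rule in odds form gives O(H|E) = O(H)·[P(E|H)/P(E|¬H)], hence O(H) = O(H|E)/LR.
Posterior odds = 0.395/(1−0.395) = 0.6529. LR = 0.95/0.41 = 2.3171.
Prior odds = 0.6529/2.3171 = 0.2818, so P(H) = 0.2818/(1+0.2818) ≈ 0.22.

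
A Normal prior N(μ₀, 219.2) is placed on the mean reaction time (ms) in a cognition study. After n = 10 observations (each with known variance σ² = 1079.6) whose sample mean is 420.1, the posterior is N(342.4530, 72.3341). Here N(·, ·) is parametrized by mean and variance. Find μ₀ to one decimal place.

μ₀ = 184.8

The posterior mean is a precision-weighted average: μ_n = (τ₀μ₀ + τ_data·x̄)/(τ₀+τ_data), with τ₀=1/σ₀² and τ_data=n/σ².
Here τ₀ = 1/219.2 = 0.004562 and τ_data = 10/1079.6 = 0.009263, so τ_n = 0.013825.
Rearranging for μ₀: μ₀ = (μ_n·τ_n − τ_data·x̄)/τ₀ = (342.4530·0.013825 − 0.009263·420.1) / 0.004562 = 0.843026/0.004562 ≈ 184.8.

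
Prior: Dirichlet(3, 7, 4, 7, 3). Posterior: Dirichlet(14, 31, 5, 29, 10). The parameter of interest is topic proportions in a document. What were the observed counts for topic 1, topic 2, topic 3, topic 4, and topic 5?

counts (11, 24, 1, 22, 7)

For a Dirichlet(α) prior with multinomial counts c, the posterior is Dirichlet(α + c) componentwise.
Counts are posterior − prior componentwise: 14−3=11, 31−7=24, 5−4=1, 29−7=22, 10−3=7.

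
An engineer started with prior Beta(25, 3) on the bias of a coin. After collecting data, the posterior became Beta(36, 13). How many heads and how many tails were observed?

11 heads and 10 tails

Under Beta–binomial conjugacy the posterior parameters are (α+s, β+f).
Match parameters: s=36−25=11, f=13−3=10.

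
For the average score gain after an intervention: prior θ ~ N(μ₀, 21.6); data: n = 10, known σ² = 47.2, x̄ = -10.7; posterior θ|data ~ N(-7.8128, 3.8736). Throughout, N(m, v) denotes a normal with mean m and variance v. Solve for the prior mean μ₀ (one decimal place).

With known observation variance, the Normal–Normal posterior has precision τ_n = τ₀ + n/σ² and mean μ_n = (τ₀μ₀ + (n/σ²)x̄)/τ_n.
Here τ₀ = 1/21.6 = 0.046296 and τ_data = 10/47.2 = 0.211864, so τ_n = 0.258160.
Rearranging for μ₀: μ₀ = (μ_n·τ_n − τ_data·x̄)/τ₀ = (-7.8128·0.258160 − 0.211864·-10.7) / 0.046296 = 0.249992/0.046296 ≈ 5.4.

μ₀ = 5.4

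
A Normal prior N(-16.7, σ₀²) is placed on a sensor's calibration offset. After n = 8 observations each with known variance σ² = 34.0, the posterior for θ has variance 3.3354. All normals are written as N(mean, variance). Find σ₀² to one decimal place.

Posterior precision equals prior precision plus data precision: 1/σ_n² = 1/σ₀² + n/σ².
So 1/σ₀² = 1/3.3354 − 8/34.0 = 0.299814 − 0.235294 = 0.064520.
Hence σ₀² = 1/0.064520 ≈ 15.5.

σ₀² = 15.5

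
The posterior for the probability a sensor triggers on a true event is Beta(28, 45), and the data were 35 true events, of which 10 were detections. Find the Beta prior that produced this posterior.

A Beta(a, b) prior with s successes and f failures in binomial data gives a Beta(a+s, b+f) posterior.
Subtract the data counts: 28−10=18, 45−25=20.

Beta(18, 20)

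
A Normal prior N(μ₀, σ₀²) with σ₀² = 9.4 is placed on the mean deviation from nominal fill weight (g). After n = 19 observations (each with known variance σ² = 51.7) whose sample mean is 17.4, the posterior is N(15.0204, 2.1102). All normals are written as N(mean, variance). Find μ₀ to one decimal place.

The posterior mean is a precision-weighted average: μ_n = (τ₀μ₀ + τ_data·x̄)/(τ₀+τ_data), with τ₀=1/σ₀² and τ_data=n/σ².
Here τ₀ = 1/9.4 = 0.106383 and τ_data = 19/51.7 = 0.367505, so τ_n = 0.473888.
Rearranging for μ₀: μ₀ = (μ_n·τ_n − τ_data·x̄)/τ₀ = (15.0204·0.473888 − 0.367505·17.4) / 0.106383 = 0.723400/0.106383 ≈ 6.8.

μ₀ = 6.8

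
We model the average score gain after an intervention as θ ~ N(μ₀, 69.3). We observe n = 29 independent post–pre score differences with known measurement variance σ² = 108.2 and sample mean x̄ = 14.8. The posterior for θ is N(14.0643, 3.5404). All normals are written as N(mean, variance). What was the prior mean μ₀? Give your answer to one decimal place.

With known observation variance, the Normal–Normal posterior has precision τ_n = τ₀ + n/σ² and mean μ_n = (τ₀μ₀ + (n/σ²)x̄)/τ_n.
Here τ₀ = 1/69.3 = 0.014430 and τ_data = 29/108.2 = 0.268022, so τ_n = 0.282452.
Rearranging for μ₀: μ₀ = (μ_n·τ_n − τ_data·x̄)/τ₀ = (14.0643·0.282452 − 0.268022·14.8) / 0.014430 = 0.005764/0.014430 ≈ 0.4.

μ₀ = 0.4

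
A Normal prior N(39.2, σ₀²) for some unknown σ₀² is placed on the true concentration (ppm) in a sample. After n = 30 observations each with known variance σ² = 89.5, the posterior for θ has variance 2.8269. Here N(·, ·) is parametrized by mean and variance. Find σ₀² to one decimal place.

σ₀² = 53.9

Posterior precision equals prior precision plus data precision: 1/σ_n² = 1/σ₀² + n/σ².
So 1/σ₀² = 1/2.8269 − 30/89.5 = 0.353744 − 0.335196 = 0.018548.
Hence σ₀² = 1/0.018548 ≈ 53.9.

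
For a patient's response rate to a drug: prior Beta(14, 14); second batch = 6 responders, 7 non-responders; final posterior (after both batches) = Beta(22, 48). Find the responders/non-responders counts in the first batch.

Sequential conjugate updates are equivalent to a single update on the pooled data, so total successes = posterior α − prior α and total failures = posterior β − prior β.
Total across both batches: 22−14=8 responders, 48−14=34 non-responders.
Subtract the second batch: 8−6=2 responders and 34−7=27 non-responders.

2 responders and 27 non-responders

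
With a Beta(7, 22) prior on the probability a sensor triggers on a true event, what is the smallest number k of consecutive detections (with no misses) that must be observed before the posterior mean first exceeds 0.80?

After k detections and 0 misses the posterior is Beta(7+k, 22), with mean (7+k)/(7+22+k).
Set (7+k)/(29+k) > 0.80 and solve: k > (0.80·29 − 7)/(1 − 0.80) = 81.000.
The smallest integer exceeding 81.000 is 82, and checking k=82: (89)/(111) = 0.8018 > 0.80.

k = 82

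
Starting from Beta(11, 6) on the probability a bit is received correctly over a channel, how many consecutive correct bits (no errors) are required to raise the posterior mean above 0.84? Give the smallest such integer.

k = 21

After k correct bits and 0 errors the posterior is Beta(11+k, 6), with mean (11+k)/(11+6+k).
Set (11+k)/(17+k) > 0.84 and solve: k > (0.84·17 − 11)/(1 − 0.84) = 20.500.
The smallest integer exceeding 20.500 is 21, and checking k=21: (32)/(38) = 0.8421 > 0.84.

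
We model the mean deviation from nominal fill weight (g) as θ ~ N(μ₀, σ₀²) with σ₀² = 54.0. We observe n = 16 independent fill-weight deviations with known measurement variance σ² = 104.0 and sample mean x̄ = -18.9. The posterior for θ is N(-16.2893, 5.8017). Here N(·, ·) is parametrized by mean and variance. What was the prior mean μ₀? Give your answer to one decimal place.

The posterior mean is a precision-weighted average: μ_n = (τ₀μ₀ + τ_data·x̄)/(τ₀+τ_data), with τ₀=1/σ₀² and τ_data=n/σ².
Here τ₀ = 1/54.0 = 0.018519 and τ_data = 16/104.0 = 0.153846, so τ_n = 0.172365.
Rearranging for μ₀: μ₀ = (μ_n·τ_n − τ_data·x̄)/τ₀ = (-16.2893·0.172365 − 0.153846·-18.9) / 0.018519 = 0.099984/0.018519 ≈ 5.4.

μ₀ = 5.4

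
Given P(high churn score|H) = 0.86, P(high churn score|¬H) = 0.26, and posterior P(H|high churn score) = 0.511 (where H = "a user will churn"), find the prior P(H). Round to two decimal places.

In odds form, posterior odds = prior odds × likelihood ratio, so prior odds = posterior odds ÷ LR.
Posterior odds = 0.511/(1−0.511) = 1.0450. LR = 0.86/0.26 = 3.3077.
Prior odds = 1.0450/3.3077 = 0.3159, so P(H) = 0.3159/(1+0.3159) ≈ 0.24.

P(H) = 0.24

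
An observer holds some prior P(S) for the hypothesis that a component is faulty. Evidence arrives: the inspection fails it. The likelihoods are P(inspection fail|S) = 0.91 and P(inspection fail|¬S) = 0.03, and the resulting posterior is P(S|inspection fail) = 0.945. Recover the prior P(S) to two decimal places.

P(S) = 0.36

In odds form, posterior odds = prior odds × likelihood ratio, so prior odds = posterior odds ÷ LR.
Posterior odds = 0.945/(1−0.945) = 17.1818. LR = 0.91/0.03 = 30.3333.
Prior odds = 17.1818/30.3333 = 0.5664, so P(S) = 0.5664/(1+0.5664) ≈ 0.36.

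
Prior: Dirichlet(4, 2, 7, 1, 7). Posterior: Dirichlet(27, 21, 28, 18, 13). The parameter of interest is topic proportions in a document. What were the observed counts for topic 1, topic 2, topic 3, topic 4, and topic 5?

counts (23, 19, 21, 17, 6)

For a Dirichlet(α) prior with multinomial counts c, the posterior is Dirichlet(α + c) componentwise.
Counts are posterior − prior componentwise: 27−4=23, 21−2=19, 28−7=21, 18−1=17, 13−7=6.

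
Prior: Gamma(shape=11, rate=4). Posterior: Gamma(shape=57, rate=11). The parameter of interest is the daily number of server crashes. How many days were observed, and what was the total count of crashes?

A Gamma(α, β) prior (rate parametrization) on a Poisson rate with n observations summing to S gives posterior Gamma(α+S, β+n).
Matching: Σxᵢ = 57 − 11 = 46 and n = 11 − 4 = 7.

n = 7 days with total 46 crashes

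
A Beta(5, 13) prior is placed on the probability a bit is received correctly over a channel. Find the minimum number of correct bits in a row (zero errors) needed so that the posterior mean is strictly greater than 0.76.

After k correct bits and 0 errors the posterior is Beta(5+k, 13), with mean (5+k)/(5+13+k).
Set (5+k)/(18+k) > 0.76 and solve: k > (0.76·18 − 5)/(1 − 0.76) = 36.167.
The smallest integer exceeding 36.167 is 37.

k = 37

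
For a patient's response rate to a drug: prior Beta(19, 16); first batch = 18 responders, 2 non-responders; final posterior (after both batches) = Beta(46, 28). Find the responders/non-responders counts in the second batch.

Because Beta–binomial updating is additive in the counts, the combined data contributed (α_post−α_prior, β_post−β_prior) successes and failures.
Total across both batches: 46−19=27 responders, 28−16=12 non-responders.
Subtract the first batch: 27−18=9 responders and 12−2=10 non-responders.

9 responders and 10 non-responders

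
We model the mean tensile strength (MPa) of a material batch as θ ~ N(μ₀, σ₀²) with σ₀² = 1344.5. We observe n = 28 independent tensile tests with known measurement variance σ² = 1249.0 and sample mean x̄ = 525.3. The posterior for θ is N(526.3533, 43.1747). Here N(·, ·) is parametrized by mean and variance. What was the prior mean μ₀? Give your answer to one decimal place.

The posterior mean is a precision-weighted average: μ_n = (τ₀μ₀ + τ_data·x̄)/(τ₀+τ_data), with τ₀=1/σ₀² and τ_data=n/σ².
Here τ₀ = 1/1344.5 = 0.000744 and τ_data = 28/1249.0 = 0.022418, so τ_n = 0.023162.
Rearranging for μ₀: μ₀ = (μ_n·τ_n − τ_data·x̄)/τ₀ = (526.3533·0.023162 − 0.022418·525.3) / 0.000744 = 0.415220/0.000744 ≈ 558.1.

μ₀ = 558.1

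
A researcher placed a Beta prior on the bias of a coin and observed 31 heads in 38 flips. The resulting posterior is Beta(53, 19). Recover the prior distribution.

Under Beta–binomial conjugacy the posterior parameters are (a+s, b+f).
So a = 53 − 31 = 22 and b = 19 − 7 = 12.

Beta(22, 12)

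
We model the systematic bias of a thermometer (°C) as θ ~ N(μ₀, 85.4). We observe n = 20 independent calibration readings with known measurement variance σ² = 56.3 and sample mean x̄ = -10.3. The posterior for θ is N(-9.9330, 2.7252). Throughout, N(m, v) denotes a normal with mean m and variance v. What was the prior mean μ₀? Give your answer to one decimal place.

The posterior mean is a precision-weighted average: μ_n = (τ₀μ₀ + τ_data·x̄)/(τ₀+τ_data), with τ₀=1/σ₀² and τ_data=n/σ².
Here τ₀ = 1/85.4 = 0.011710 and τ_data = 20/56.3 = 0.355240, so τ_n = 0.366950.
Rearranging for μ₀: μ₀ = (μ_n·τ_n − τ_data·x̄)/τ₀ = (-9.9330·0.366950 − 0.355240·-10.3) / 0.011710 = 0.014058/0.011710 ≈ 1.2.

μ₀ = 1.2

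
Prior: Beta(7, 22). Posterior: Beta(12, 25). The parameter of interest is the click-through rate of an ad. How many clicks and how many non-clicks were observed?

5 clicks and 3 non-clicks

Beta is conjugate to the binomial likelihood: posterior = Beta(α+s, β+f).
So s = 12 − 7 = 5 and f = 25 − 22 = 3.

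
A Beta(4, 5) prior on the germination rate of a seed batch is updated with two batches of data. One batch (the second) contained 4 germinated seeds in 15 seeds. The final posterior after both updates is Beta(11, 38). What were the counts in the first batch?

Because Beta–binomial updating is additive in the counts, the combined data contributed (α_post−α_prior, β_post−β_prior) successes and failures.
Total across both batches: 11−4=7 germinated seeds, 38−5=33 non-germinating seeds.
Subtract the second batch: 7−4=3 germinated seeds and 33−11=22 non-germinating seeds.

3 germinated seeds and 22 non-germinating seeds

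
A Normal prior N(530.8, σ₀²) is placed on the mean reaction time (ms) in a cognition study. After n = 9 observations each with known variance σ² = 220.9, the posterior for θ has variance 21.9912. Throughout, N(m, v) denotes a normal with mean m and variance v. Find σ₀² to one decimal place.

σ₀² = 211.4

For the Normal–Normal model with known σ², precisions add: τ_n = τ₀ + n/σ².
So 1/σ₀² = 1/21.9912 − 9/220.9 = 0.045473 − 0.040742 = 0.004731.
Hence σ₀² = 1/0.004731 ≈ 211.4.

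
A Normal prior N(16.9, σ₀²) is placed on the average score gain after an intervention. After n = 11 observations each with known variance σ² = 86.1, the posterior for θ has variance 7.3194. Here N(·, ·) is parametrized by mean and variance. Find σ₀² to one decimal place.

Posterior precision equals prior precision plus data precision: 1/σ_n² = 1/σ₀² + n/σ².
So 1/σ₀² = 1/7.3194 − 11/86.1 = 0.136623 − 0.127758 = 0.008865.
Hence σ₀² = 1/0.008865 ≈ 112.8.

σ₀² = 112.8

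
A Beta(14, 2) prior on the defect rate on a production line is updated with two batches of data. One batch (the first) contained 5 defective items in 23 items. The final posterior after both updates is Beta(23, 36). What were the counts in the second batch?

Sequential conjugate updates are equivalent to a single update on the pooled data, so total successes = posterior α − prior α and total failures = posterior β − prior β.
Total across both batches: 23−14=9 defective items, 36−2=34 good items.
Subtract the first batch: 9−5=4 defective items and 34−18=16 good items.

4 defective items and 16 good items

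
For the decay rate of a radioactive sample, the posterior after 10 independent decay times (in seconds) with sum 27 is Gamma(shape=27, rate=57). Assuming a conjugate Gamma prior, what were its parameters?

For an exponential likelihood with a Gamma(α, β) prior on the rate, n observations with total T give posterior Gamma(α+n, β+T).
So α = 27 − 10 = 17 and β = 57 − 27 = 30.

Gamma(shape=17, rate=30)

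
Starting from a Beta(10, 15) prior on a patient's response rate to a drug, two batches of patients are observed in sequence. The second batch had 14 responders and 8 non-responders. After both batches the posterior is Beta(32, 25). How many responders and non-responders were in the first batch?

8 responders and 2 non-responders

Because Beta–binomial updating is additive in the counts, the combined data contributed (α_post−α_prior, β_post−β_prior) successes and failures.
Total across both batches: 32−10=22 responders, 25−15=10 non-responders.
Subtract the second batch: 22−14=8 responders and 10−8=2 non-responders.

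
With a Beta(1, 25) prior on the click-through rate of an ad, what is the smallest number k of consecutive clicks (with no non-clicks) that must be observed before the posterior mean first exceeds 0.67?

k = 50

After k clicks and 0 non-clicks the posterior is Beta(1+k, 25), with mean (1+k)/(1+25+k).
Set (1+k)/(26+k) > 0.67 and solve: k > (0.67·26 − 1)/(1 − 0.67) = 49.758.
The smallest integer exceeding 49.758 is 50, and checking k=50: (51)/(76) = 0.6711 > 0.67.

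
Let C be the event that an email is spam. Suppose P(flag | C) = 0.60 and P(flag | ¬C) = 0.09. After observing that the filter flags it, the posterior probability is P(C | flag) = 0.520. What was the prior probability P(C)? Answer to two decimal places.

In odds form, posterior odds = prior odds × likelihood ratio, so prior odds = posterior odds ÷ LR.
Posterior odds = 0.520/(1−0.520) = 1.0833. LR = 0.60/0.09 = 6.6667.
Prior odds = 1.0833/6.6667 = 0.1625, so P(C) = 0.1625/(1+0.1625) ≈ 0.14.

P(C) = 0.14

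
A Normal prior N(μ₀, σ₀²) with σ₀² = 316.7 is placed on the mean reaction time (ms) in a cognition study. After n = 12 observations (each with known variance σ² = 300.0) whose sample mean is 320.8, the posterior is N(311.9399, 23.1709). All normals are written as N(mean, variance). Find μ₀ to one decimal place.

μ₀ = 199.7

The posterior mean is a precision-weighted average: μ_n = (τ₀μ₀ + τ_data·x̄)/(τ₀+τ_data), with τ₀=1/σ₀² and τ_data=n/σ².
Here τ₀ = 1/316.7 = 0.003158 and τ_data = 12/300.0 = 0.040000, so τ_n = 0.043158.
Rearranging for μ₀: μ₀ = (μ_n·τ_n − τ_data·x̄)/τ₀ = (311.9399·0.043158 − 0.040000·320.8) / 0.003158 = 0.630702/0.003158 ≈ 199.7.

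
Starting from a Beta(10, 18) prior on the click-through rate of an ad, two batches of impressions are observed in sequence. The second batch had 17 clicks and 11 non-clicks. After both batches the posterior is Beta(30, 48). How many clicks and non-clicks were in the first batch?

3 clicks and 19 non-clicks

Because Beta–binomial updating is additive in the counts, the combined data contributed (α_post−α_prior, β_post−β_prior) successes and failures.
Total across both batches: 30−10=20 clicks, 48−18=30 non-clicks.
Subtract the second batch: 20−17=3 clicks and 30−11=19 non-clicks.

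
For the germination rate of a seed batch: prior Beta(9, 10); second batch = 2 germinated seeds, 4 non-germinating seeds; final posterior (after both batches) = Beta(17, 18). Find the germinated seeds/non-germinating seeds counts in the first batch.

Because Beta–binomial updating is additive in the counts, the combined data contributed (α_post−α_prior, β_post−β_prior) successes and failures.
Total across both batches: 17−9=8 germinated seeds, 18−10=8 non-germinating seeds.
Subtract the second batch: 8−2=6 germinated seeds and 8−4=4 non-germinating seeds.

6 germinated seeds and 4 non-germinating seeds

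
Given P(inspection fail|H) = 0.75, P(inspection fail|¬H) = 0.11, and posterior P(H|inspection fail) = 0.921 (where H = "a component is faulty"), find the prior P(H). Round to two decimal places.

In odds form, posterior odds = prior odds × likelihood ratio, so prior odds = posterior odds ÷ LR.
Posterior odds = 0.921/(1−0.921) = 11.6582. LR = 0.75/0.11 = 6.8182.
Prior odds = 11.6582/6.8182 = 1.7099, so P(H) = 1.7099/(1+1.7099) ≈ 0.63.

P(H) = 0.63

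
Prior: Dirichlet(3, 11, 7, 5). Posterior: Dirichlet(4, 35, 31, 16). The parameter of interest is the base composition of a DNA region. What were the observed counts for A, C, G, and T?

For a Dirichlet(α) prior with multinomial counts c, the posterior is Dirichlet(α + c) componentwise.
Counts are posterior − prior componentwise: 4−3=1, 35−11=24, 31−7=24, 16−5=11.

counts (1, 24, 24, 11)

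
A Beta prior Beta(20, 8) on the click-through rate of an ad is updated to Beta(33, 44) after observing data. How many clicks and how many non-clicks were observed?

13 clicks and 36 non-clicks

A Beta(α, β) prior with s successes and f failures in binomial data gives a Beta(α+s, β+f) posterior.
Match parameters: s=33−20=13, f=44−8=36.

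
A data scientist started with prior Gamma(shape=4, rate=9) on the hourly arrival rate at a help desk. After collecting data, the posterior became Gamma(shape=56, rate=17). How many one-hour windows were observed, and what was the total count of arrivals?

Gamma–Poisson conjugacy: posterior shape = α + Σxᵢ, posterior rate = β + n.
Matching: Σxᵢ = 56 − 4 = 52 and n = 17 − 9 = 8.

n = 8 one-hour windows with total 52 arrivals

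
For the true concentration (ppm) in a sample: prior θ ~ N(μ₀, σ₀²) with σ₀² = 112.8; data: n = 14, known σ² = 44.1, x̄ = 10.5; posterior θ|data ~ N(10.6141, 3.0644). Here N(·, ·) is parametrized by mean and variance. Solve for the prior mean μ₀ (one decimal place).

The posterior mean is a precision-weighted average: μ_n = (τ₀μ₀ + τ_data·x̄)/(τ₀+τ_data), with τ₀=1/σ₀² and τ_data=n/σ².
Here τ₀ = 1/112.8 = 0.008865 and τ_data = 14/44.1 = 0.317460, so τ_n = 0.326325.
Rearranging for μ₀: μ₀ = (μ_n·τ_n − τ_data·x̄)/τ₀ = (10.6141·0.326325 − 0.317460·10.5) / 0.008865 = 0.130316/0.008865 ≈ 14.7.

μ₀ = 14.7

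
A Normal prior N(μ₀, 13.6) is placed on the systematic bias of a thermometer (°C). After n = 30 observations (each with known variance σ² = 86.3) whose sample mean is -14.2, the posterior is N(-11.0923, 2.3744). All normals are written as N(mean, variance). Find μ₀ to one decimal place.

μ₀ = 3.6

The posterior mean is a precision-weighted average: μ_n = (τ₀μ₀ + τ_data·x̄)/(τ₀+τ_data), with τ₀=1/σ₀² and τ_data=n/σ².
Here τ₀ = 1/13.6 = 0.073529 and τ_data = 30/86.3 = 0.347625, so τ_n = 0.421154.
Rearranging for μ₀: μ₀ = (μ_n·τ_n − τ_data·x̄)/τ₀ = (-11.0923·0.421154 − 0.347625·-14.2) / 0.073529 = 0.264708/0.073529 ≈ 3.6.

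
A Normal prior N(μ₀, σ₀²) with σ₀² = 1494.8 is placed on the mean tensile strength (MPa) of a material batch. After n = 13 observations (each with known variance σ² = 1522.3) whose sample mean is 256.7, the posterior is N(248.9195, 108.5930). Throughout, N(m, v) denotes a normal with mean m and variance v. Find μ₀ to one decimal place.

With known observation variance, the Normal–Normal posterior has precision τ_n = τ₀ + n/σ² and mean μ_n = (τ₀μ₀ + (n/σ²)x̄)/τ_n.
Here τ₀ = 1/1494.8 = 0.000669 and τ_data = 13/1522.3 = 0.008540, so τ_n = 0.009209.
Rearranging for μ₀: μ₀ = (μ_n·τ_n − τ_data·x̄)/τ₀ = (248.9195·0.009209 − 0.008540·256.7) / 0.000669 = 0.100082/0.000669 ≈ 149.6.

μ₀ = 149.6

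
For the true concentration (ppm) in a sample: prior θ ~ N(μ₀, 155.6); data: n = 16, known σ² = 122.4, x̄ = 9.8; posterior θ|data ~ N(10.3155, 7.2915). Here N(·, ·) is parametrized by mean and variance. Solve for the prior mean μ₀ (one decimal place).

With known observation variance, the Normal–Normal posterior has precision τ_n = τ₀ + n/σ² and mean μ_n = (τ₀μ₀ + (n/σ²)x̄)/τ_n.
Here τ₀ = 1/155.6 = 0.006427 and τ_data = 16/122.4 = 0.130719, so τ_n = 0.137146.
Rearranging for μ₀: μ₀ = (μ_n·τ_n − τ_data·x̄)/τ₀ = (10.3155·0.137146 − 0.130719·9.8) / 0.006427 = 0.133683/0.006427 ≈ 20.8.

μ₀ = 20.8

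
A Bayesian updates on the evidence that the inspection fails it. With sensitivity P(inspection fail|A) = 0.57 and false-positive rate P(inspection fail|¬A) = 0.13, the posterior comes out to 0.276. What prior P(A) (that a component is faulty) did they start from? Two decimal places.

P(A) = 0.08

Bayes' rule in odds form gives O(A|E) = O(A)·[P(E|A)/P(E|¬A)], hence O(A) = O(A|E)/LR.
Posterior odds = 0.276/(1−0.276) = 0.3812. LR = 0.57/0.13 = 4.3846.
Prior odds = 0.3812/4.3846 = 0.0869, so P(A) = 0.0869/(1+0.0869) ≈ 0.08.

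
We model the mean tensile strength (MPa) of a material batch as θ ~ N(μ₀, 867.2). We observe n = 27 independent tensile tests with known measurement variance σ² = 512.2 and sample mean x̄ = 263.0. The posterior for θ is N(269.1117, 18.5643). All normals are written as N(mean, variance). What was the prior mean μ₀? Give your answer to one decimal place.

μ₀ = 548.5

The posterior mean is a precision-weighted average: μ_n = (τ₀μ₀ + τ_data·x̄)/(τ₀+τ_data), with τ₀=1/σ₀² and τ_data=n/σ².
Here τ₀ = 1/867.2 = 0.001153 and τ_data = 27/512.2 = 0.052714, so τ_n = 0.053867.
Rearranging for μ₀: μ₀ = (μ_n·τ_n − τ_data·x̄)/τ₀ = (269.1117·0.053867 − 0.052714·263.0) / 0.001153 = 0.632458/0.001153 ≈ 548.5.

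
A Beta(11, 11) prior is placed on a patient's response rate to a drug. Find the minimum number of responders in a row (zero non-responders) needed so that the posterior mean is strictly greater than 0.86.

k = 57

After k responders and 0 non-responders the posterior is Beta(11+k, 11), with mean (11+k)/(11+11+k).
Set (11+k)/(22+k) > 0.86 and solve: k > (0.86·22 − 11)/(1 − 0.86) = 56.571.
The smallest integer exceeding 56.571 is 57.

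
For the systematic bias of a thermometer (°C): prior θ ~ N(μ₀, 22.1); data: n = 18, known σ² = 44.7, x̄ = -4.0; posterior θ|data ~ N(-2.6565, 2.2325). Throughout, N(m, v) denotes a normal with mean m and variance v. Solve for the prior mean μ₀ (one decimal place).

μ₀ = 9.3

With known observation variance, the Normal–Normal posterior has precision τ_n = τ₀ + n/σ² and mean μ_n = (τ₀μ₀ + (n/σ²)x̄)/τ_n.
Here τ₀ = 1/22.1 = 0.045249 and τ_data = 18/44.7 = 0.402685, so τ_n = 0.447934.
Rearranging for μ₀: μ₀ = (μ_n·τ_n − τ_data·x̄)/τ₀ = (-2.6565·0.447934 − 0.402685·-4.0) / 0.045249 = 0.420803/0.045249 ≈ 9.3.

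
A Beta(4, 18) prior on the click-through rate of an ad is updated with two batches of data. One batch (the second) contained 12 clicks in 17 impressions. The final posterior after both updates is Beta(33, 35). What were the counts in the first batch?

Because Beta–binomial updating is additive in the counts, the combined data contributed (α_post−α_prior, β_post−β_prior) successes and failures.
Total across both batches: 33−4=29 clicks, 35−18=17 non-clicks.
Subtract the second batch: 29−12=17 clicks and 17−5=12 non-clicks.

17 clicks and 12 non-clicks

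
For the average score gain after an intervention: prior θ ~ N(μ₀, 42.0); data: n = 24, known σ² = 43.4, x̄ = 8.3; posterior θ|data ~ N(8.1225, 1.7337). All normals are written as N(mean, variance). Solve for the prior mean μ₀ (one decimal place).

The posterior mean is a precision-weighted average: μ_n = (τ₀μ₀ + τ_data·x̄)/(τ₀+τ_data), with τ₀=1/σ₀² and τ_data=n/σ².
Here τ₀ = 1/42.0 = 0.023810 and τ_data = 24/43.4 = 0.552995, so τ_n = 0.576805.
Rearranging for μ₀: μ₀ = (μ_n·τ_n − τ_data·x̄)/τ₀ = (8.1225·0.576805 − 0.552995·8.3) / 0.023810 = 0.095240/0.023810 ≈ 4.0.

μ₀ = 4.0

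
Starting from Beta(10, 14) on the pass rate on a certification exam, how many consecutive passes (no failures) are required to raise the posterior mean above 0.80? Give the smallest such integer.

After k passes and 0 failures the posterior is Beta(10+k, 14), with mean (10+k)/(10+14+k).
Set (10+k)/(24+k) > 0.80 and solve: k > (0.80·24 − 10)/(1 − 0.80) = 46.000.
The smallest integer exceeding 46.000 is 47, and checking k=47: (57)/(71) = 0.8028 > 0.80.

k = 47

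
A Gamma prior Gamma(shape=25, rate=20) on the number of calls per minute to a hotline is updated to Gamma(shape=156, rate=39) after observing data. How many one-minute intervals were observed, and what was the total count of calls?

Gamma–Poisson conjugacy: posterior shape = α + Σxᵢ, posterior rate = β + n.
Matching: Σxᵢ = 156 − 25 = 131 and n = 39 − 20 = 19.

n = 19 one-minute intervals with total 131 calls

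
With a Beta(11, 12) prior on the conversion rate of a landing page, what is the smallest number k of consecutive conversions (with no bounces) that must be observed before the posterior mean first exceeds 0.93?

k = 149

After k conversions and 0 bounces the posterior is Beta(11+k, 12), with mean (11+k)/(11+12+k).
Set (11+k)/(23+k) > 0.93 and solve: k > (0.93·23 − 11)/(1 − 0.93) = 148.429.
The smallest integer exceeding 148.429 is 149.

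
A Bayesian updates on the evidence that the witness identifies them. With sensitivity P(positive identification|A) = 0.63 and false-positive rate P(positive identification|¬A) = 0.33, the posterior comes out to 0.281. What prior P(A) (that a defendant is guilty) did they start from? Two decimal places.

Bayes' rule in odds form gives O(A|E) = O(A)·[P(E|A)/P(E|¬A)], hence O(A) = O(A|E)/LR.
Posterior odds = 0.281/(1−0.281) = 0.3908. LR = 0.63/0.33 = 1.9091.
Prior odds = 0.3908/1.9091 = 0.2047, so P(A) = 0.2047/(1+0.2047) ≈ 0.17.

P(A) = 0.17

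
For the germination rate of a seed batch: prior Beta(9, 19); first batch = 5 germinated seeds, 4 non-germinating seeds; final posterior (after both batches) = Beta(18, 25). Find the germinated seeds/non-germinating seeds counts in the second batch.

Sequential conjugate updates are equivalent to a single update on the pooled data, so total successes = posterior α − prior α and total failures = posterior β − prior β.
Total across both batches: 18−9=9 germinated seeds, 25−19=6 non-germinating seeds.
Subtract the first batch: 9−5=4 germinated seeds and 6−4=2 non-germinating seeds.

4 germinated seeds and 2 non-germinating seeds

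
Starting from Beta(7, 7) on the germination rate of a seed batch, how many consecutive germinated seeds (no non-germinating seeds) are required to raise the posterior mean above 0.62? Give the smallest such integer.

After k germinated seeds and 0 non-germinating seeds the posterior is Beta(7+k, 7), with mean (7+k)/(7+7+k).
Set (7+k)/(14+k) > 0.62 and solve: k > (0.62·14 − 7)/(1 − 0.62) = 4.421.
The smallest integer exceeding 4.421 is 5.

k = 5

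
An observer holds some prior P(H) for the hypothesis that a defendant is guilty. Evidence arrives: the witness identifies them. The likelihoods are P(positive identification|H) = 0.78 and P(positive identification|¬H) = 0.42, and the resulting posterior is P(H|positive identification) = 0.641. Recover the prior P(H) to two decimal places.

P(H) = 0.49

In odds form, posterior odds = prior odds × likelihood ratio, so prior odds = posterior odds ÷ LR.
Posterior odds = 0.641/(1−0.641) = 1.7855. LR = 0.78/0.42 = 1.8571.
Prior odds = 1.7855/1.8571 = 0.9614, so P(H) = 0.9614/(1+0.9614) ≈ 0.49.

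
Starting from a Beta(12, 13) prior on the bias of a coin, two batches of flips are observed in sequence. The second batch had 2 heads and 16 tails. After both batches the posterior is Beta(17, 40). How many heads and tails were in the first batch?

Because Beta–binomial updating is additive in the counts, the combined data contributed (α_post−α_prior, β_post−β_prior) successes and failures.
Total across both batches: 17−12=5 heads, 40−13=27 tails.
Subtract the second batch: 5−2=3 heads and 27−16=11 tails.

3 heads and 11 tails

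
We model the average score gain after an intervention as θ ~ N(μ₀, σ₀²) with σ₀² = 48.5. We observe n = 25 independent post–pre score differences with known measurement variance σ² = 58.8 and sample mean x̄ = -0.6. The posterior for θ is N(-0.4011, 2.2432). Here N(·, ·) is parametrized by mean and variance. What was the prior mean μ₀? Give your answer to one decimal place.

With known observation variance, the Normal–Normal posterior has precision τ_n = τ₀ + n/σ² and mean μ_n = (τ₀μ₀ + (n/σ²)x̄)/τ_n.
Here τ₀ = 1/48.5 = 0.020619 and τ_data = 25/58.8 = 0.425170, so τ_n = 0.445789.
Rearranging for μ₀: μ₀ = (μ_n·τ_n − τ_data·x̄)/τ₀ = (-0.4011·0.445789 − 0.425170·-0.6) / 0.020619 = 0.076296/0.020619 ≈ 3.7.

μ₀ = 3.7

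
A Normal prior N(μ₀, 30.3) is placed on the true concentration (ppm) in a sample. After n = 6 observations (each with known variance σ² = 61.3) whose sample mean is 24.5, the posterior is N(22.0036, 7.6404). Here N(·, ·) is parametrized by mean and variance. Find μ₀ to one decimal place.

With known observation variance, the Normal–Normal posterior has precision τ_n = τ₀ + n/σ² and mean μ_n = (τ₀μ₀ + (n/σ²)x̄)/τ_n.
Here τ₀ = 1/30.3 = 0.033003 and τ_data = 6/61.3 = 0.097879, so τ_n = 0.130882.
Rearranging for μ₀: μ₀ = (μ_n·τ_n − τ_data·x̄)/τ₀ = (22.0036·0.130882 − 0.097879·24.5) / 0.033003 = 0.481840/0.033003 ≈ 14.6.

μ₀ = 14.6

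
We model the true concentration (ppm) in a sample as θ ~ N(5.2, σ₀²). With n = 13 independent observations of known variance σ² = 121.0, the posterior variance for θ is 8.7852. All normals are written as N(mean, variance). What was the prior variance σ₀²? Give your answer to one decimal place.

Posterior precision equals prior precision plus data precision: 1/σ_n² = 1/σ₀² + n/σ².
So 1/σ₀² = 1/8.7852 − 13/121.0 = 0.113828 − 0.107438 = 0.006390.
Hence σ₀² = 1/0.006390 ≈ 156.5.

σ₀² = 156.5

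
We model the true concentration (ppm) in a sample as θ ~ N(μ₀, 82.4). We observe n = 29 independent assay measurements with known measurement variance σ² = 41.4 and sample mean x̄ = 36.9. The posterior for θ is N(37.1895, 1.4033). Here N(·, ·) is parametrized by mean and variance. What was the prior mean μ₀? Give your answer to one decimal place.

μ₀ = 53.9

With known observation variance, the Normal–Normal posterior has precision τ_n = τ₀ + n/σ² and mean μ_n = (τ₀μ₀ + (n/σ²)x̄)/τ_n.
Here τ₀ = 1/82.4 = 0.012136 and τ_data = 29/41.4 = 0.700483, so τ_n = 0.712619.
Rearranging for μ₀: μ₀ = (μ_n·τ_n − τ_data·x̄)/τ₀ = (37.1895·0.712619 − 0.700483·36.9) / 0.012136 = 0.654122/0.012136 ≈ 53.9.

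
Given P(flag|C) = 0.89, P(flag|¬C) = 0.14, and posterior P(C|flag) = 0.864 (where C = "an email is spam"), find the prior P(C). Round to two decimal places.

P(C) = 0.50

Bayes' rule in odds form gives O(C|E) = O(C)·[P(E|C)/P(E|¬C)], hence O(C) = O(C|E)/LR.
Posterior odds = 0.864/(1−0.864) = 6.3529. LR = 0.89/0.14 = 6.3571.
Prior odds = 6.3529/6.3571 = 0.9993, so P(C) = 0.9993/(1+0.9993) ≈ 0.50.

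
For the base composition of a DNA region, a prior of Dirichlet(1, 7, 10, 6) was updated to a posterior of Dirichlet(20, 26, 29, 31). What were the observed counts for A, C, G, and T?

For a Dirichlet(α) prior with multinomial counts c, the posterior is Dirichlet(α + c) componentwise.
Counts are posterior − prior componentwise: 20−1=19, 26−7=19, 29−10=19, 31−6=25.

counts (19, 19, 19, 25)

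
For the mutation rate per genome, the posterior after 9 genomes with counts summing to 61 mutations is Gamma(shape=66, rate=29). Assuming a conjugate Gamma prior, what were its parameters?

Gamma(shape=5, rate=20)

Gamma–Poisson conjugacy: posterior shape = α + Σxᵢ, posterior rate = β + n.
So α = 66 − 61 = 5 and β = 29 − 9 = 20.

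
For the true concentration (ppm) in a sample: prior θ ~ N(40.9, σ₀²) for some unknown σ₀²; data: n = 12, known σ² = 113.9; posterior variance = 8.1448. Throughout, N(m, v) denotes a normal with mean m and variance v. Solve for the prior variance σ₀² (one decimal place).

σ₀² = 57.4

For the Normal–Normal model with known σ², precisions add: τ_n = τ₀ + n/σ².
So 1/σ₀² = 1/8.1448 − 12/113.9 = 0.122778 − 0.105356 = 0.017422.
Hence σ₀² = 1/0.017422 ≈ 57.4.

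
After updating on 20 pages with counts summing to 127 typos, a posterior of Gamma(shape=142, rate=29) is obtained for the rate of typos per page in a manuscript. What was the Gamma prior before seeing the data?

Gamma(shape=15, rate=9)

A Gamma(α, β) prior (rate parametrization) on a Poisson rate with n observations summing to S gives posterior Gamma(α+S, β+n).
So α = 142 − 127 = 15 and β = 29 − 20 = 9.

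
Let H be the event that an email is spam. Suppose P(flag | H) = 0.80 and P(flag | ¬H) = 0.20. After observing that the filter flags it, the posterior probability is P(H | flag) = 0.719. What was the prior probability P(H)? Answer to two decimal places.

P(H) = 0.39

In odds form, posterior odds = prior odds × likelihood ratio, so prior odds = posterior odds ÷ LR.
Posterior odds = 0.719/(1−0.719) = 2.5587. LR = 0.80/0.20 = 4.0000.
Prior odds = 2.5587/4.0000 = 0.6397, so P(H) = 0.6397/(1+0.6397) ≈ 0.39.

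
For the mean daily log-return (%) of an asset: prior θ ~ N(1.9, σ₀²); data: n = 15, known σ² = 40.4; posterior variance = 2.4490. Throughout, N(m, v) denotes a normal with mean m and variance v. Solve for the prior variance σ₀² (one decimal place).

For the Normal–Normal model with known σ², precisions add: τ_n = τ₀ + n/σ².
So 1/σ₀² = 1/2.4490 − 15/40.4 = 0.408330 − 0.371287 = 0.037043.
Hence σ₀² = 1/0.037043 ≈ 27.0.

σ₀² = 27.0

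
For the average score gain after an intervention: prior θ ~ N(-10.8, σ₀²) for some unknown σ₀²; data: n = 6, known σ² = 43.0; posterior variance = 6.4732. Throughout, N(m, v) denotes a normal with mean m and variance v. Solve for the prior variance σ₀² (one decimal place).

Posterior precision equals prior precision plus data precision: 1/σ_n² = 1/σ₀² + n/σ².
So 1/σ₀² = 1/6.4732 − 6/43.0 = 0.154483 − 0.139535 = 0.014948.
Hence σ₀² = 1/0.014948 ≈ 66.9.

σ₀² = 66.9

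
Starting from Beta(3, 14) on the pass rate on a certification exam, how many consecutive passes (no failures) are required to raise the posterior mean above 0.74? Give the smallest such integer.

After k passes and 0 failures the posterior is Beta(3+k, 14), with mean (3+k)/(3+14+k).
Set (3+k)/(17+k) > 0.74 and solve: k > (0.74·17 − 3)/(1 − 0.74) = 36.846.
The smallest integer exceeding 36.846 is 37.

k = 37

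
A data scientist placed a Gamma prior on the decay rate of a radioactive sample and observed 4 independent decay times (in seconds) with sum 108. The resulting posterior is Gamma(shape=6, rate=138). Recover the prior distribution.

Gamma(shape=2, rate=30)

For an exponential likelihood with a Gamma(α, β) prior on the rate, n observations with total T give posterior Gamma(α+n, β+T).
So α = 6 − 4 = 2 and β = 138 − 108 = 30.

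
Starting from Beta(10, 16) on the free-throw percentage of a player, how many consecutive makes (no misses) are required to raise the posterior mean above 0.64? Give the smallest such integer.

After k makes and 0 misses the posterior is Beta(10+k, 16), with mean (10+k)/(10+16+k).
Set (10+k)/(26+k) > 0.64 and solve: k > (0.64·26 − 10)/(1 − 0.64) = 18.444.
The smallest integer exceeding 18.444 is 19.

k = 19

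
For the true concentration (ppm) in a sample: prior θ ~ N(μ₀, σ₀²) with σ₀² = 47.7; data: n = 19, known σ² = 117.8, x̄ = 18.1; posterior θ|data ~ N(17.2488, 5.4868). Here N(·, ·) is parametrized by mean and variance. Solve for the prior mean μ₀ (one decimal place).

With known observation variance, the Normal–Normal posterior has precision τ_n = τ₀ + n/σ² and mean μ_n = (τ₀μ₀ + (n/σ²)x̄)/τ_n.
Here τ₀ = 1/47.7 = 0.020964 and τ_data = 19/117.8 = 0.161290, so τ_n = 0.182254.
Rearranging for μ₀: μ₀ = (μ_n·τ_n − τ_data·x̄)/τ₀ = (17.2488·0.182254 − 0.161290·18.1) / 0.020964 = 0.224314/0.020964 ≈ 10.7.

μ₀ = 10.7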